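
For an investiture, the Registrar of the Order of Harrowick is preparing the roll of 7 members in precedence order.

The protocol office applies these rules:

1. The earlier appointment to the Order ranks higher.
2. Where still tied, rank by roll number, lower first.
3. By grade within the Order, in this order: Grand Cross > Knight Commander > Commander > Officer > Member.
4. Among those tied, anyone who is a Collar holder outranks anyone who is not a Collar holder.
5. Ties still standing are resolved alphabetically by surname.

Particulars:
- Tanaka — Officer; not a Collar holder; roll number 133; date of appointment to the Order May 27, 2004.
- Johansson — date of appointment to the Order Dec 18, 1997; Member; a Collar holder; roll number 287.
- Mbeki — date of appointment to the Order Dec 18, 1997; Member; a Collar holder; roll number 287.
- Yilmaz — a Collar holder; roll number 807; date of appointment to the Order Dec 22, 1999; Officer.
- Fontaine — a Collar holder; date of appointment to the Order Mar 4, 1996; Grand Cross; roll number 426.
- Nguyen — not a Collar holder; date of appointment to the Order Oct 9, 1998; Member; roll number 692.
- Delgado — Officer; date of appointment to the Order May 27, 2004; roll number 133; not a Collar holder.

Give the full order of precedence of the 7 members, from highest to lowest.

By date of appointment to the Order (earlier first): Fontaine (Mar 4, 1996); then Johansson and Mbeki (both Dec 18, 1997); then Nguyen (Oct 9, 1998); then Yilmaz (Dec 22, 1999); then Delgado and Tanaka (both May 27, 2004).
Johansson and Mbeki both have roll number 287, so the next rule applies.
Johansson and Mbeki are each Member, so the next rule applies.
Johansson and Mbeki are each a Collar holder, so the next rule applies.
Among Johansson and Mbeki, alphabetically by surname: Johansson before Mbeki.
Delgado and Tanaka both have roll number 133, so the next rule applies.
Delgado and Tanaka are each Officer, so the next rule applies.
Delgado and Tanaka are each not a Collar holder, so the next rule applies.
Among Delgado and Tanaka, alphabetically by surname: Delgado before Tanaka.
Full order: Fontaine, Johansson, Mbeki, Nguyen, Yilmaz, Delgado, Tanaka.

Fontaine, Johansson, Mbeki, Nguyen, Yilmaz, Delgado, Tanaka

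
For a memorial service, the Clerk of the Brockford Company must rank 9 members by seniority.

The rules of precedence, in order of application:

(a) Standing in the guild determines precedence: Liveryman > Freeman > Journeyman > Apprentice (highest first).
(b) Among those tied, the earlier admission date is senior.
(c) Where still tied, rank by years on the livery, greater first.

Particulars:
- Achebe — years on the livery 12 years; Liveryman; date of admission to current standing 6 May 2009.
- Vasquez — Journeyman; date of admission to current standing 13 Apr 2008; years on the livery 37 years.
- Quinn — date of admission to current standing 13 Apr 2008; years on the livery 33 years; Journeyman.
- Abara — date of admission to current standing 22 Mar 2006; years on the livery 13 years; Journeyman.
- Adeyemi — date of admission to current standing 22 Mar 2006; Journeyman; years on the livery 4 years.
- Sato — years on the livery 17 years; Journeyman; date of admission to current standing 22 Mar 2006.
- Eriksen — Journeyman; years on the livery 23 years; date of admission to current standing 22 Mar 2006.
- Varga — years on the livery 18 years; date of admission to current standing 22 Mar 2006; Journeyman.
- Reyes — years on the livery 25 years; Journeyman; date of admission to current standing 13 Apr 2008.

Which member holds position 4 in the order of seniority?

Sato

By standing in the guild: Achebe (Liveryman); then Eriksen, Varga, Sato, Abara, Adeyemi, Vasquez, Quinn and Reyes (Journeyman).
Among Eriksen, Varga, Sato, Abara, Adeyemi, Vasquez, Quinn and Reyes, by date of admission to current standing (earlier first): Eriksen, Varga, Sato, Abara and Adeyemi (22 Mar 2006) before Vasquez, Quinn and Reyes (13 Apr 2008).
Among Eriksen, Varga, Sato, Abara and Adeyemi, by years on the livery (higher first): Eriksen (23 years) before Varga (18 years) before Sato (17 years) before Abara (13 years) before Adeyemi (4 years).
Among Vasquez, Quinn and Reyes, by years on the livery (higher first): Vasquez (37 years) before Quinn (33 years) before Reyes (25 years).
Order: Achebe, Eriksen, Varga, Sato, Abara, Adeyemi, Vasquez, Quinn, Reyes.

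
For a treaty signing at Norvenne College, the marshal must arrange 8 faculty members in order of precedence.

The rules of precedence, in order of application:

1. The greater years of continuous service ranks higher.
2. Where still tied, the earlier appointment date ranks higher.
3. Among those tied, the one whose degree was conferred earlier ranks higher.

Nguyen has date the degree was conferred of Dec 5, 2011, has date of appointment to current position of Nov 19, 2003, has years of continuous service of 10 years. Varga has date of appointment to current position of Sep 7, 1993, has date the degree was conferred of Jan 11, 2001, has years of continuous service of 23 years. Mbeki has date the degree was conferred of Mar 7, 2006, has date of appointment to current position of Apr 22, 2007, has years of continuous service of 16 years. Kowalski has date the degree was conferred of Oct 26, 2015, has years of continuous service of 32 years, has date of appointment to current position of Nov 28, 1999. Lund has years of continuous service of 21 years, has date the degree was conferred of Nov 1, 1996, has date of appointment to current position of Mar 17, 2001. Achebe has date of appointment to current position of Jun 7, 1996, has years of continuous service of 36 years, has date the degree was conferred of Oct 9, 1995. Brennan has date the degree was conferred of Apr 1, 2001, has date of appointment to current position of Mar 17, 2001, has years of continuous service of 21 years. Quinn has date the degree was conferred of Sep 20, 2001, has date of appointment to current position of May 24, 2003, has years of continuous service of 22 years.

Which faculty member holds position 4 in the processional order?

By years of continuous service (higher first): Achebe (36 years); then Kowalski (32 years); then Varga (23 years); then Quinn (22 years); then Lund and Brennan (both 21 years); then Mbeki (16 years); then Nguyen (10 years).
Lund and Brennan both have date of appointment to current position Mar 17, 2001, so the next rule applies.
Among Lund and Brennan, by date the degree was conferred (earlier first): Lund (Nov 1, 1996) before Brennan (Apr 1, 2001).
Order: Achebe, Kowalski, Varga, Quinn, Lund, Brennan, Mbeki, Nguyen.

Quinn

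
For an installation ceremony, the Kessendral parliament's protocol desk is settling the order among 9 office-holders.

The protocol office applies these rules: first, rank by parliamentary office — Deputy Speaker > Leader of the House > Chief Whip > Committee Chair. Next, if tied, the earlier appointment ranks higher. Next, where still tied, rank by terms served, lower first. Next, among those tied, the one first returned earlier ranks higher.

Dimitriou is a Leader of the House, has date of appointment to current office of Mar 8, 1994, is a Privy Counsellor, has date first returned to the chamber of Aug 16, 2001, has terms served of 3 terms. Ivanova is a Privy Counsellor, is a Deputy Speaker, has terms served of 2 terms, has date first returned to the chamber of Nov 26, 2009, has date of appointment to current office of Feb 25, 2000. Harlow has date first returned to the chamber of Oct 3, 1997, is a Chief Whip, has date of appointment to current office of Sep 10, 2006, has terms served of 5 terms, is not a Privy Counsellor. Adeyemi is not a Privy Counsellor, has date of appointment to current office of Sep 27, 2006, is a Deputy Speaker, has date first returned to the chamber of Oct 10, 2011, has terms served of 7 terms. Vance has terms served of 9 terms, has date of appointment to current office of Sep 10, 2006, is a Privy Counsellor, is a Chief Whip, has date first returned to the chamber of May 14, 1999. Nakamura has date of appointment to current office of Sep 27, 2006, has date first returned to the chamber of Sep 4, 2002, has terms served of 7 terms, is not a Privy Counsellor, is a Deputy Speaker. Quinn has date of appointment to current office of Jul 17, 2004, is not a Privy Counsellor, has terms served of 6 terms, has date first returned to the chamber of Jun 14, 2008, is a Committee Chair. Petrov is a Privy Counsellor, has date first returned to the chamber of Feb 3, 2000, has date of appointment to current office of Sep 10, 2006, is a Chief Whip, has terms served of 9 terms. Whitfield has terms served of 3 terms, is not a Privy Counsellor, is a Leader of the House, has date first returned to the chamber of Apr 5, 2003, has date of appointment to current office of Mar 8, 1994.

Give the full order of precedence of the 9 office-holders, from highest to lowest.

Ivanova, Nakamura, Adeyemi, Dimitriou, Whitfield, Harlow, Vance, Petrov, Quinn

By parliamentary office: Ivanova, Nakamura and Adeyemi (Deputy Speaker); then Dimitriou and Whitfield (Leader of the House); then Harlow, Vance and Petrov (Chief Whip); then Quinn (Committee Chair).
Among Ivanova, Nakamura and Adeyemi, by date of appointment to current office (earlier first): Ivanova (Feb 25, 2000) before Nakamura and Adeyemi (Sep 27, 2006).
Nakamura and Adeyemi both have terms served 7 terms, so the next rule applies.
Among Nakamura and Adeyemi, by date first returned to the chamber (earlier first): Nakamura (Sep 4, 2002) before Adeyemi (Oct 10, 2011).
Dimitriou and Whitfield both have date of appointment to current office Mar 8, 1994, so the next rule applies.
Dimitriou and Whitfield both have terms served 3 terms, so the next rule applies.
Among Dimitriou and Whitfield, by date first returned to the chamber (earlier first): Dimitriou (Aug 16, 2001) before Whitfield (Apr 5, 2003).
Harlow, Vance and Petrov all have date of appointment to current office Sep 10, 2006, so the next rule applies.
Among Harlow, Vance and Petrov, by terms served (lower first): Harlow (5 terms) before Vance and Petrov (9 terms).
Among Vance and Petrov, by date first returned to the chamber (earlier first): Vance (May 14, 1999) before Petrov (Feb 3, 2000).
Full order: Ivanova, Nakamura, Adeyemi, Dimitriou, Whitfield, Harlow, Vance, Petrov, Quinn.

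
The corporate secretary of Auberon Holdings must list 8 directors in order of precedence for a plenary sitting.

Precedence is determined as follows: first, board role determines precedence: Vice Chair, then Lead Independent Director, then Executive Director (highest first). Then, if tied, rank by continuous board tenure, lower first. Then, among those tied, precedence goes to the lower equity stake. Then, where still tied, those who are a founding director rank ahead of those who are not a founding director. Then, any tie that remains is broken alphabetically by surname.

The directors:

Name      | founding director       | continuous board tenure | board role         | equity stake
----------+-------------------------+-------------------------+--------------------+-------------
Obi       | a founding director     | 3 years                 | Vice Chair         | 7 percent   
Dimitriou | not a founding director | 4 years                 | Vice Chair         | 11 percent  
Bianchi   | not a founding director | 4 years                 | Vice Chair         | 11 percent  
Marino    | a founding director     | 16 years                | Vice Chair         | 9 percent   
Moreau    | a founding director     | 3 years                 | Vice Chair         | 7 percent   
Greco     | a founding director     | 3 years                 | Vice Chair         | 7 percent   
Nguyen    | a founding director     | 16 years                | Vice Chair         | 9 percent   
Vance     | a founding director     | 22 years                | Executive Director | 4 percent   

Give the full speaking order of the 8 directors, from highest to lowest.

Greco, Moreau, Obi, Bianchi, Dimitriou, Marino, Nguyen, Vance

By board role: Greco, Moreau, Obi, Bianchi, Dimitriou, Marino and Nguyen (Vice Chair); then Vance (Executive Director).
Among Greco, Moreau, Obi, Bianchi, Dimitriou, Marino and Nguyen, by continuous board tenure (lower first): Greco, Moreau and Obi (3 years) before Bianchi and Dimitriou (4 years) before Marino and Nguyen (16 years).
Greco, Moreau and Obi all have equity stake 7 percent, so the next rule applies.
Greco, Moreau and Obi are each a founding director, so the next rule applies.
Among Greco, Moreau and Obi, alphabetically by surname: Greco before Moreau before Obi.
Bianchi and Dimitriou both have equity stake 11 percent, so the next rule applies.
Bianchi and Dimitriou are each not a founding director, so the next rule applies.
Among Bianchi and Dimitriou, alphabetically by surname: Bianchi before Dimitriou.
Marino and Nguyen both have equity stake 9 percent, so the next rule applies.
Marino and Nguyen are each a founding director, so the next rule applies.
Among Marino and Nguyen, alphabetically by surname: Marino before Nguyen.
Full order: Greco, Moreau, Obi, Bianchi, Dimitriou, Marino, Nguyen, Vance.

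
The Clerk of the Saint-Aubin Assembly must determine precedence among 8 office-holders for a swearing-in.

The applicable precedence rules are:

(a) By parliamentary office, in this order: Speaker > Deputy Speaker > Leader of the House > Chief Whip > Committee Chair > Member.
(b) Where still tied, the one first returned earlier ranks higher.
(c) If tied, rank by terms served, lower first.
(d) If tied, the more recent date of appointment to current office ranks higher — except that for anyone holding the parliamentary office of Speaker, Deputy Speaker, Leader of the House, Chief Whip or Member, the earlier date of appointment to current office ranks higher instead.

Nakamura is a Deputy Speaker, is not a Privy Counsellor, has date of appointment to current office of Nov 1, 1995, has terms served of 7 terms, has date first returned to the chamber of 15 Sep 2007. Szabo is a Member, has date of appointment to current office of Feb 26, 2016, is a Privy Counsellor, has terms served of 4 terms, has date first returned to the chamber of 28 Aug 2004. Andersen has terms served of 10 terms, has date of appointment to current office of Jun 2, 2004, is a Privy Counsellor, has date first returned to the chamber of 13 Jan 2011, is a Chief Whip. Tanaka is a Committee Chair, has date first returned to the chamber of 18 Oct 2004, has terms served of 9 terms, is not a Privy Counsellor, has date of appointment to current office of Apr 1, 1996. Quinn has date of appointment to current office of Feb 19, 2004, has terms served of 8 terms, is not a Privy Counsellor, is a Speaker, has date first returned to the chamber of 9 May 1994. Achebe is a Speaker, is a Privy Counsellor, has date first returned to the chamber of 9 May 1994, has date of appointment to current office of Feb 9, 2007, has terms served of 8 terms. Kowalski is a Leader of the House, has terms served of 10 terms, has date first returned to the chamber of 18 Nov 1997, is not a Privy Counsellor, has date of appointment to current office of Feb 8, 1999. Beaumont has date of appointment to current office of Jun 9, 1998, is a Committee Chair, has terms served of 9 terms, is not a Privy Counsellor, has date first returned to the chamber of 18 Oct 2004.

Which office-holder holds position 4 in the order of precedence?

By parliamentary office: Quinn and Achebe (Speaker); then Nakamura (Deputy Speaker); then Kowalski (Leader of the House); then Andersen (Chief Whip); then Beaumont and Tanaka (Committee Chair); then Szabo (Member).
Quinn and Achebe both have date first returned to the chamber 9 May 1994, so the next rule applies.
Quinn and Achebe both have terms served 8 terms, so the next rule applies.
Among Quinn and Achebe, by date of appointment to current office (earlier first) (reversed rule for this group): Quinn (Feb 19, 2004) before Achebe (Feb 9, 2007).
Beaumont and Tanaka both have date first returned to the chamber 18 Oct 2004, so the next rule applies.
Beaumont and Tanaka both have terms served 9 terms, so the next rule applies.
Among Beaumont and Tanaka, by date of appointment to current office (later first): Beaumont (Jun 9, 1998) before Tanaka (Apr 1, 1996).
Order: Quinn, Achebe, Nakamura, Kowalski, Andersen, Beaumont, Tanaka, Szabo.

Kowalski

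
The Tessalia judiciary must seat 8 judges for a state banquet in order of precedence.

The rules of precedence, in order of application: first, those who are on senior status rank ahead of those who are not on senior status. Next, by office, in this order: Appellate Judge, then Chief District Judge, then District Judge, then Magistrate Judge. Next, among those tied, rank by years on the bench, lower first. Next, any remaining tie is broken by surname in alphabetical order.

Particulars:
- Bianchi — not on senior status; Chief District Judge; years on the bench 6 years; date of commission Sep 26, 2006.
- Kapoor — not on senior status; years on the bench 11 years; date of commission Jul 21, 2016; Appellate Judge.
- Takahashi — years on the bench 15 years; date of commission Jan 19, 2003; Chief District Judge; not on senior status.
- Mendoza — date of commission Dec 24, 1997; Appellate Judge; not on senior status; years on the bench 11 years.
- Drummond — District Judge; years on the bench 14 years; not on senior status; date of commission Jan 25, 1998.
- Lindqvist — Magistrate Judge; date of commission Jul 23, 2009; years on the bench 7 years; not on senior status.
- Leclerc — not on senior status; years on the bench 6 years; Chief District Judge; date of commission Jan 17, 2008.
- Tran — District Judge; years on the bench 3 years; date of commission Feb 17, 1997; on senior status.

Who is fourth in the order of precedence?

By the first rule: Tran (on senior status); then Kapoor, Mendoza, Bianchi, Leclerc, Takahashi, Drummond and Lindqvist (each not on senior status).
Among Kapoor, Mendoza, Bianchi, Leclerc, Takahashi, Drummond and Lindqvist, by office: Kapoor and Mendoza (Appellate Judge) before Bianchi, Leclerc and Takahashi (Chief District Judge) before Drummond (District Judge) before Lindqvist (Magistrate Judge).
Kapoor and Mendoza both have years on the bench 11 years, so the next rule applies.
Among Kapoor and Mendoza, alphabetically by surname: Kapoor before Mendoza.
Among Bianchi, Leclerc and Takahashi, by years on the bench (lower first): Bianchi and Leclerc (6 years) before Takahashi (15 years).
Among Bianchi and Leclerc, alphabetically by surname: Bianchi before Leclerc.
Order: Tran, Kapoor, Mendoza, Bianchi, Leclerc, Takahashi, Drummond, Lindqvist.

Bianchi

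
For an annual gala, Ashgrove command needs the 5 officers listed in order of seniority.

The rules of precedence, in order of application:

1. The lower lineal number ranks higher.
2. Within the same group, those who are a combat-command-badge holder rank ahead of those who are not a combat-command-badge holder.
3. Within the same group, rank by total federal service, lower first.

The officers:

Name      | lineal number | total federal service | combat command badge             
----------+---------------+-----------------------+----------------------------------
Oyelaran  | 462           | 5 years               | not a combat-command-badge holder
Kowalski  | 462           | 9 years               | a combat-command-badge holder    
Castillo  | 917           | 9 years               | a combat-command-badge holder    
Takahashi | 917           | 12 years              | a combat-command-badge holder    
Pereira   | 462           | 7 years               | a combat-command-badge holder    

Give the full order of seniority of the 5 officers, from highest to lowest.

By lineal number (lower first): Pereira, Kowalski and Oyelaran (each 462); then Castillo and Takahashi (both 917).
Among Pereira, Kowalski and Oyelaran, a combat-command-badge holder before not a combat-command-badge holder: Pereira and Kowalski (a combat-command-badge holder) before Oyelaran (not a combat-command-badge holder).
Among Pereira and Kowalski, by total federal service (lower first): Pereira (7 years) before Kowalski (9 years).
Castillo and Takahashi are each a combat-command-badge holder, so the next rule applies.
Among Castillo and Takahashi, by total federal service (lower first): Castillo (9 years) before Takahashi (12 years).
Full order: Pereira, Kowalski, Oyelaran, Castillo, Takahashi.

Pereira, Kowalski, Oyelaran, Castillo, Takahashi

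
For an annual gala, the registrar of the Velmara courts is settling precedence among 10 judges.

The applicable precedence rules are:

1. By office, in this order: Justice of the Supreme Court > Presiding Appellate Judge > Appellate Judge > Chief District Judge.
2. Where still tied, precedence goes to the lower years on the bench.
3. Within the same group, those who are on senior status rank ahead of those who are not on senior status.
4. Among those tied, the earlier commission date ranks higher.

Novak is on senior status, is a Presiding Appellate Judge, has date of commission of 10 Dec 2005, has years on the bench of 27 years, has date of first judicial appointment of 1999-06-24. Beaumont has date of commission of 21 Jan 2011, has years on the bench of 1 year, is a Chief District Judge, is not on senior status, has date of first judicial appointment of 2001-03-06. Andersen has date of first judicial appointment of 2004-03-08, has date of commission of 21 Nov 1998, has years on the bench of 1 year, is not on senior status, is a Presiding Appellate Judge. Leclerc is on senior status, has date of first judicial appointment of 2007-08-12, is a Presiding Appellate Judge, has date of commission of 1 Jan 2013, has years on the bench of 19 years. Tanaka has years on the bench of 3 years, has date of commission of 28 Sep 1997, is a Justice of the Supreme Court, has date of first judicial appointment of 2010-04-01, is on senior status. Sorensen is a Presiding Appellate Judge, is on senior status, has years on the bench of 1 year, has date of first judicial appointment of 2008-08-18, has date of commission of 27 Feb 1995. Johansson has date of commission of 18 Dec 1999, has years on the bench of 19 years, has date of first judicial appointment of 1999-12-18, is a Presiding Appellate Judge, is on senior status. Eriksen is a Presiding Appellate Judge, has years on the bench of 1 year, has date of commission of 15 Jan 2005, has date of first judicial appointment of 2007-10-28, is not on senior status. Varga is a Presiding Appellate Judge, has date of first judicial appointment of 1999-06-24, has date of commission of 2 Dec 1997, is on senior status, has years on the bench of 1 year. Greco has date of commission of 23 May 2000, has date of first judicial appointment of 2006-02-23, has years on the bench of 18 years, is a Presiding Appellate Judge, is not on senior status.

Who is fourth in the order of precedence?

Andersen

By office: Tanaka (Justice of the Supreme Court); then Sorensen, Varga, Andersen, Eriksen, Greco, Johansson, Leclerc and Novak (Presiding Appellate Judge); then Beaumont (Chief District Judge).
Among Sorensen, Varga, Andersen, Eriksen, Greco, Johansson, Leclerc and Novak, by years on the bench (lower first): Sorensen, Varga, Andersen and Eriksen (1 year) before Greco (18 years) before Johansson and Leclerc (19 years) before Novak (27 years).
Among Sorensen, Varga, Andersen and Eriksen, on senior status before not on senior status: Sorensen and Varga (on senior status) before Andersen and Eriksen (not on senior status).
Among Sorensen and Varga, by date of commission (earlier first): Sorensen (27 Feb 1995) before Varga (2 Dec 1997).
Among Andersen and Eriksen, by date of commission (earlier first): Andersen (21 Nov 1998) before Eriksen (15 Jan 2005).
Johansson and Leclerc are each on senior status, so the next rule applies.
Among Johansson and Leclerc, by date of commission (earlier first): Johansson (18 Dec 1999) before Leclerc (1 Jan 2013).
Order: Tanaka, Sorensen, Varga, Andersen, Eriksen, Greco, Johansson, Leclerc, Novak, Beaumont.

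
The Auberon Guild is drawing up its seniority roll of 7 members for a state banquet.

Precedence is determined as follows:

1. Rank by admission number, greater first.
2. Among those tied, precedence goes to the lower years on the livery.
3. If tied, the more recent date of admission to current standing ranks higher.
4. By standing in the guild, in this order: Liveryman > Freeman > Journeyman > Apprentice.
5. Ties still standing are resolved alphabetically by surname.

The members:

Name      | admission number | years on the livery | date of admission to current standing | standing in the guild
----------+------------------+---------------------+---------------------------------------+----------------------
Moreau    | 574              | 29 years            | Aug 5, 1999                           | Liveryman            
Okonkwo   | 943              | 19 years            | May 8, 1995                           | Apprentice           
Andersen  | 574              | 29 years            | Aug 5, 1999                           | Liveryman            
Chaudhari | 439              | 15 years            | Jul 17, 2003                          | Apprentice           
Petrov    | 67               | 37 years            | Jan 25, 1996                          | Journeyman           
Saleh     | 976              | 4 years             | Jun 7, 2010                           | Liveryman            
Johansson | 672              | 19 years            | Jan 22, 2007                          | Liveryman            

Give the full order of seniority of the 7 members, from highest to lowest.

By admission number (higher first): Saleh (976); then Okonkwo (943); then Johansson (672); then Andersen and Moreau (both 574); then Chaudhari (439); then Petrov (67).
Andersen and Moreau both have years on the livery 29 years, so the next rule applies.
Andersen and Moreau both have date of admission to current standing Aug 5, 1999, so the next rule applies.
Andersen and Moreau are each Liveryman, so the next rule applies.
Among Andersen and Moreau, alphabetically by surname: Andersen before Moreau.
Full order: Saleh, Okonkwo, Johansson, Andersen, Moreau, Chaudhari, Petrov.

Saleh, Okonkwo, Johansson, Andersen, Moreau, Chaudhari, Petrov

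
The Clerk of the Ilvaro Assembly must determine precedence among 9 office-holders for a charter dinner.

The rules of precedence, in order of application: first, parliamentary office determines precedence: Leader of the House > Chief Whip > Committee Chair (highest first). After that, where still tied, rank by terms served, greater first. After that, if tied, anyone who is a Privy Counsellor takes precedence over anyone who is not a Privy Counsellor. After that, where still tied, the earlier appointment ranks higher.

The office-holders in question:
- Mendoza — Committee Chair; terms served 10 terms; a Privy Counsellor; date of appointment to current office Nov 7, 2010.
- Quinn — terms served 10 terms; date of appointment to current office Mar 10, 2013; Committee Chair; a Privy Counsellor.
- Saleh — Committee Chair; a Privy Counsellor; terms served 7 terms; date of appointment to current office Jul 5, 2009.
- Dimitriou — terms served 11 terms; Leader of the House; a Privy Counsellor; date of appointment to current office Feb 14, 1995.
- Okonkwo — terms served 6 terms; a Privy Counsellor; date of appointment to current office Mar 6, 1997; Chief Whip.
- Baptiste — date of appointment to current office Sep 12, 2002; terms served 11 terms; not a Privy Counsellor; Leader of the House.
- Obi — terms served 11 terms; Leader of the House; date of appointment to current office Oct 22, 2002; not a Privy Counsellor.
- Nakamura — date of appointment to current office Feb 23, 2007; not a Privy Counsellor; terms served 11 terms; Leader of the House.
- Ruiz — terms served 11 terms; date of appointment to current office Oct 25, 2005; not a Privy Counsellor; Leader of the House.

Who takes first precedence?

By parliamentary office: Dimitriou, Baptiste, Obi, Ruiz and Nakamura (Leader of the House); then Okonkwo (Chief Whip); then Mendoza, Quinn and Saleh (Committee Chair).
Dimitriou, Baptiste, Obi, Ruiz and Nakamura all have terms served 11 terms, so the next rule applies.
Among Dimitriou, Baptiste, Obi, Ruiz and Nakamura, a Privy Counsellor before not a Privy Counsellor: Dimitriou (a Privy Counsellor) before Baptiste, Obi, Ruiz and Nakamura (not a Privy Counsellor).
Among Baptiste, Obi, Ruiz and Nakamura, by date of appointment to current office (earlier first): Baptiste (Sep 12, 2002) before Obi (Oct 22, 2002) before Ruiz (Oct 25, 2005) before Nakamura (Feb 23, 2007).
Among Mendoza, Quinn and Saleh, by terms served (higher first): Mendoza and Quinn (10 terms) before Saleh (7 terms).
Mendoza and Quinn are each a Privy Counsellor, so the next rule applies.
Among Mendoza and Quinn, by date of appointment to current office (earlier first): Mendoza (Nov 7, 2010) before Quinn (Mar 10, 2013).
Order: Dimitriou, Baptiste, Obi, Ruiz, Nakamura, Okonkwo, Mendoza, Quinn, Saleh.

Dimitriou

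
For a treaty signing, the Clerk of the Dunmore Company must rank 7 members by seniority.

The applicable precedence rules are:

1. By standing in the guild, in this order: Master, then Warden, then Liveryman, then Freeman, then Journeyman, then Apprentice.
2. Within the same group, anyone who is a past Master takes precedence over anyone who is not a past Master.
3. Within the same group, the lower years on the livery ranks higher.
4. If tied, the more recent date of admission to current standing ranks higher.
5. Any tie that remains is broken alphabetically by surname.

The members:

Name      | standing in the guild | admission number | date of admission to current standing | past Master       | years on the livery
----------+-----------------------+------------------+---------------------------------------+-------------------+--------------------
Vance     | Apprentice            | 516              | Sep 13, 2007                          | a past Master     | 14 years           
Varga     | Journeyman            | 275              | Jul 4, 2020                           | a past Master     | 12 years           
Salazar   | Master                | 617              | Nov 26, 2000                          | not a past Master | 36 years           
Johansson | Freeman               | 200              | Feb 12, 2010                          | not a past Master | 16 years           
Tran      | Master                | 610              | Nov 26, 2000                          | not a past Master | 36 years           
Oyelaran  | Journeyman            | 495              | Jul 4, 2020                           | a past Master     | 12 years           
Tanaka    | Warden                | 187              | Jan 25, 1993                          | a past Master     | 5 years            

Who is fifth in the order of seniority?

Oyelaran

By standing in the guild: Salazar and Tran (Master); then Tanaka (Warden); then Johansson (Freeman); then Oyelaran and Varga (Journeyman); then Vance (Apprentice).
Salazar and Tran are each not a past Master, so the next rule applies.
Salazar and Tran both have years on the livery 36 years, so the next rule applies.
Salazar and Tran both have date of admission to current standing Nov 26, 2000, so the next rule applies.
Among Salazar and Tran, alphabetically by surname: Salazar before Tran.
Oyelaran and Varga are each a past Master, so the next rule applies.
Oyelaran and Varga both have years on the livery 12 years, so the next rule applies.
Oyelaran and Varga both have date of admission to current standing Jul 4, 2020, so the next rule applies.
Among Oyelaran and Varga, alphabetically by surname: Oyelaran before Varga.
Order: Salazar, Tran, Tanaka, Johansson, Oyelaran, Varga, Vance.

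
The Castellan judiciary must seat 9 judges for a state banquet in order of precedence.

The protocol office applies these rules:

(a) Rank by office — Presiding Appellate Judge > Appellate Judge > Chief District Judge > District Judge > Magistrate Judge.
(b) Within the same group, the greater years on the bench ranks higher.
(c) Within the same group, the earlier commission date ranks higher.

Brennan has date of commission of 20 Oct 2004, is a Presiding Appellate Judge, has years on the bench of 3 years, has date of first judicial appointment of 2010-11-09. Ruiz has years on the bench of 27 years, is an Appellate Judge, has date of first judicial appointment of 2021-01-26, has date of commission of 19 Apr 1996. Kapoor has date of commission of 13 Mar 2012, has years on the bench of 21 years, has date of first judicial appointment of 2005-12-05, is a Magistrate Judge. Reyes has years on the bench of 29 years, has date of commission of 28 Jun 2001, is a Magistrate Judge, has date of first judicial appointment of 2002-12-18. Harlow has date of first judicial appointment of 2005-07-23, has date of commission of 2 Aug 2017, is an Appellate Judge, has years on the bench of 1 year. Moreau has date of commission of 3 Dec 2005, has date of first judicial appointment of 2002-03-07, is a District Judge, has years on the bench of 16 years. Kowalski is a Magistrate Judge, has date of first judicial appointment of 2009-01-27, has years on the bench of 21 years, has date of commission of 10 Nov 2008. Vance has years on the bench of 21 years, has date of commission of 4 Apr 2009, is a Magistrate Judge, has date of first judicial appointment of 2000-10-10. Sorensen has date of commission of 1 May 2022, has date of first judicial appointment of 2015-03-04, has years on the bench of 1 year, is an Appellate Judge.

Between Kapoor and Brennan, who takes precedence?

By office: Brennan (Presiding Appellate Judge); then Ruiz, Harlow and Sorensen (Appellate Judge); then Moreau (District Judge); then Reyes, Kowalski, Vance and Kapoor (Magistrate Judge).
Among Ruiz, Harlow and Sorensen, by years on the bench (higher first): Ruiz (27 years) before Harlow and Sorensen (1 year).
Among Harlow and Sorensen, by date of commission (earlier first): Harlow (2 Aug 2017) before Sorensen (1 May 2022).
Among Reyes, Kowalski, Vance and Kapoor, by years on the bench (higher first): Reyes (29 years) before Kowalski, Vance and Kapoor (21 years).
Among Kowalski, Vance and Kapoor, by date of commission (earlier first): Kowalski (10 Nov 2008) before Vance (4 Apr 2009) before Kapoor (13 Mar 2012).
So Brennan takes precedence.

Brennan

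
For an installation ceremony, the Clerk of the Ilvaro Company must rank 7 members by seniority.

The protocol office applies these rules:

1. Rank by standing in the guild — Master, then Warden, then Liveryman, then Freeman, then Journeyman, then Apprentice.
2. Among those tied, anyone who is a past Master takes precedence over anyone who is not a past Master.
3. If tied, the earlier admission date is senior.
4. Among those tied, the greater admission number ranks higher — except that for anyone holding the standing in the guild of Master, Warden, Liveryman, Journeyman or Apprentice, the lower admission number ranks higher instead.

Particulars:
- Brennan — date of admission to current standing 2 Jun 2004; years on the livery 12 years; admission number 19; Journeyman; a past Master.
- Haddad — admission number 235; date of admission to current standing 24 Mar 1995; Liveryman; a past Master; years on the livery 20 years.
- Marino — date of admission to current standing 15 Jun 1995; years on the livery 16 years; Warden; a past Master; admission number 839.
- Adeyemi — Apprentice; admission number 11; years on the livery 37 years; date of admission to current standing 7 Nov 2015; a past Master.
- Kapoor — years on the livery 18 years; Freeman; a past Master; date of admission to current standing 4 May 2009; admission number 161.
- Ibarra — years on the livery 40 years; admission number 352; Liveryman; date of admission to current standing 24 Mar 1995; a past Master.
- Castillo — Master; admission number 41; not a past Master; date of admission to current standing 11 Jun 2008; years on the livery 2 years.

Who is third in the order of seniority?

Haddad

By standing in the guild: Castillo (Master); then Marino (Warden); then Haddad and Ibarra (Liveryman); then Kapoor (Freeman); then Brennan (Journeyman); then Adeyemi (Apprentice).
Haddad and Ibarra are each a past Master, so the next rule applies.
Haddad and Ibarra both have date of admission to current standing 24 Mar 1995, so the next rule applies.
Among Haddad and Ibarra, by admission number (lower first) (reversed rule for this group): Haddad (235) before Ibarra (352).
Order: Castillo, Marino, Haddad, Ibarra, Kapoor, Brennan, Adeyemi.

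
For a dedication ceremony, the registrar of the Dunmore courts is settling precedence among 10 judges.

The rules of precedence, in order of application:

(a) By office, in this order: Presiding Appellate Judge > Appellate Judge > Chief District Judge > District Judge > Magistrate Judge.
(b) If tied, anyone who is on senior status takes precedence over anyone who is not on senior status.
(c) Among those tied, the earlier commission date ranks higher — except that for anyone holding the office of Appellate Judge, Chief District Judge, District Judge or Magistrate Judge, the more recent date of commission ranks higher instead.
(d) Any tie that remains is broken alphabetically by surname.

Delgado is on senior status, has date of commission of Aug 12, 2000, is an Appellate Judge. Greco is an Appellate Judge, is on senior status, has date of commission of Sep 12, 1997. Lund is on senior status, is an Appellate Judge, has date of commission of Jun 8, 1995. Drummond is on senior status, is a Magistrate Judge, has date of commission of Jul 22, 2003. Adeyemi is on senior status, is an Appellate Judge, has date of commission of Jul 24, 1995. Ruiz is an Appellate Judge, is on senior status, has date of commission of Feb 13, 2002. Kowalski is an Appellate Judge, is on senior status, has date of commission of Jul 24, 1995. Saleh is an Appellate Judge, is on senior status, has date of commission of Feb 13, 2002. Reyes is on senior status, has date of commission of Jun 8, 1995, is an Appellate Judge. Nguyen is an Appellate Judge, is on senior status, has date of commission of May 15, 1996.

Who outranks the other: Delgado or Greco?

By office: Ruiz, Saleh, Delgado, Greco, Nguyen, Adeyemi, Kowalski, Lund and Reyes (Appellate Judge); then Drummond (Magistrate Judge).
Ruiz, Saleh, Delgado, Greco, Nguyen, Adeyemi, Kowalski, Lund and Reyes are each on senior status, so the next rule applies.
Among Ruiz, Saleh, Delgado, Greco, Nguyen, Adeyemi, Kowalski, Lund and Reyes, by date of commission (later first) (reversed rule for this group): Ruiz and Saleh (Feb 13, 2002) before Delgado (Aug 12, 2000) before Greco (Sep 12, 1997) before Nguyen (May 15, 1996) before Adeyemi and Kowalski (Jul 24, 1995) before Lund and Reyes (Jun 8, 1995).
Among Ruiz and Saleh, alphabetically by surname: Ruiz before Saleh.
Among Adeyemi and Kowalski, alphabetically by surname: Adeyemi before Kowalski.
Among Lund and Reyes, alphabetically by surname: Lund before Reyes.
So Delgado takes precedence.

Delgado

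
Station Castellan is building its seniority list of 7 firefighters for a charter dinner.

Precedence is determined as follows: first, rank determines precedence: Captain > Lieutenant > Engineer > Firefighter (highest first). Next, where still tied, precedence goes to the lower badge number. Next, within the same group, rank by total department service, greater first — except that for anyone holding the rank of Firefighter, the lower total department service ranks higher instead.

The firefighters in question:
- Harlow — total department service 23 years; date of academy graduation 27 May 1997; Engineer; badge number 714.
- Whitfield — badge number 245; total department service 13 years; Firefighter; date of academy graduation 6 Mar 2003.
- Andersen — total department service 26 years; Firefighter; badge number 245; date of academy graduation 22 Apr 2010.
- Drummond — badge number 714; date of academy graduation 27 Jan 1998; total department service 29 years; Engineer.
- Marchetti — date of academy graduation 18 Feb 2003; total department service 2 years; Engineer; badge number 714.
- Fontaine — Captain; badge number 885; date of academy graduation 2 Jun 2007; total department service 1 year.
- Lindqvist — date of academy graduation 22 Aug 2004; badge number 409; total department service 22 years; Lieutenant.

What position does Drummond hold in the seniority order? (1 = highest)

3

By rank: Fontaine (Captain); then Lindqvist (Lieutenant); then Drummond, Harlow and Marchetti (Engineer); then Whitfield and Andersen (Firefighter).
Drummond, Harlow and Marchetti all have badge number 714, so the next rule applies.
Among Drummond, Harlow and Marchetti, by total department service (higher first): Drummond (29 years) before Harlow (23 years) before Marchetti (2 years).
Whitfield and Andersen both have badge number 245, so the next rule applies.
Among Whitfield and Andersen, by total department service (lower first) (reversed rule for this group): Whitfield (13 years) before Andersen (26 years).
Order: Fontaine, Lindqvist, Drummond, Harlow, Marchetti, Whitfield, Andersen. So position 3.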